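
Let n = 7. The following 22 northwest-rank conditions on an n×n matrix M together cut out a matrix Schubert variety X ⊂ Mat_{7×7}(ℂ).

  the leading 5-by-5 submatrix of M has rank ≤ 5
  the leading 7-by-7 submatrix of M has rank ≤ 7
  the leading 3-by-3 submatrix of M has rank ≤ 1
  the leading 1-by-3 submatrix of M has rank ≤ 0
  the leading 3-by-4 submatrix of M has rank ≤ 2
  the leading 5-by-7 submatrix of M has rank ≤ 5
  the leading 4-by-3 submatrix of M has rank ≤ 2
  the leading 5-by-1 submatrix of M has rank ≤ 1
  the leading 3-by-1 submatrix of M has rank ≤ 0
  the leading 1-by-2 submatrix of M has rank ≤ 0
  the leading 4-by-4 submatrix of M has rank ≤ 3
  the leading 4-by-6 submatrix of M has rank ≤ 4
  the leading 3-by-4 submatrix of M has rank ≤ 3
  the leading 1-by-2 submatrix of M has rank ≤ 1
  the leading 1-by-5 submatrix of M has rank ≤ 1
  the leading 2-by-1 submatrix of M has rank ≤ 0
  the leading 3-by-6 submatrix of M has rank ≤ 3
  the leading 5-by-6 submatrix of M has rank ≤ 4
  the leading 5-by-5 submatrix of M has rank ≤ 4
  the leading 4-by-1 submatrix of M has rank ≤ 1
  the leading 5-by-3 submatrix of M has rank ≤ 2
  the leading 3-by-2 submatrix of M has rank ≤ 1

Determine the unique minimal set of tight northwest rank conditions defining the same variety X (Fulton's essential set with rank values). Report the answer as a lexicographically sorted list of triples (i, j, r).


Computing R[i][j] = min implied NW-rank bound (n=7, 22 conditions):

  row 1: 0 0 0 1 1 1 1
  row 2: 0 1 1 2 2 2 2
  row 3: 0 1 1 2 3 3 3
  row 4: 1 2 2 3 4 4 4
  row 5: 1 2 2 3 4 4 5
  row 6: 1 2 3 4 5 5 6
  row 7: 1 2 3 4 5 6 7

reading off 1-entries of Δ²R: w = (4, 2, 5, 1, 7, 3, 6).

5 SE-corners of the 8-cell Rothe diagram give Ess(w):

[(1, 3, 0), (3, 1, 0), (3, 3, 1), (5, 3, 2), (5, 6, 4)]


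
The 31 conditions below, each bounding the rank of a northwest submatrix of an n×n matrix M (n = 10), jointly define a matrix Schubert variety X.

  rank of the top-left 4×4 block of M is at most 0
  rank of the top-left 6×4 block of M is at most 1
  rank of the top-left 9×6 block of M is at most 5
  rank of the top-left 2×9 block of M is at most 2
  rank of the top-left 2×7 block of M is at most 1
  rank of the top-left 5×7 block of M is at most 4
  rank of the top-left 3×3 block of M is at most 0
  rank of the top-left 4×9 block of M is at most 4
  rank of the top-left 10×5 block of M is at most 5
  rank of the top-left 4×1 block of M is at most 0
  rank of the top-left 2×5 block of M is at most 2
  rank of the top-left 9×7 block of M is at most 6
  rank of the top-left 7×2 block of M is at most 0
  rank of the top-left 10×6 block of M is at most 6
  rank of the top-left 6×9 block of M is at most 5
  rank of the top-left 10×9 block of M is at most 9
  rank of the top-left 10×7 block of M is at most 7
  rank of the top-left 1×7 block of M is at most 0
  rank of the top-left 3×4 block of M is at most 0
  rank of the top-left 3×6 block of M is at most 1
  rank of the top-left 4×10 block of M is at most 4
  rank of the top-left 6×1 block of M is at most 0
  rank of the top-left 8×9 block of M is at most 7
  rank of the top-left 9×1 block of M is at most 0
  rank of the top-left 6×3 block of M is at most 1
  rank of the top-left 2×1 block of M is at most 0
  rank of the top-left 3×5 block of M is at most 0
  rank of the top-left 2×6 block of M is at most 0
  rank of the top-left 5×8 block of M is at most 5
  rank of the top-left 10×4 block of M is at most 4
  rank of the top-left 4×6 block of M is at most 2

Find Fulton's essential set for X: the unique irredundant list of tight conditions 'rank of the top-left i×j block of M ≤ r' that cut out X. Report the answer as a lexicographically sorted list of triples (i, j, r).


The tightest implied rank at each (i,j), from the 31 conditions:

  R[1]: 0 | 0 | 0 | 0 | 0 | 0 | 0 | 1 | 1 | 1
  R[2]: 0 | 0 | 0 | 0 | 0 | 0 | 1 | 2 | 2 | 2
  R[3]: 0 | 0 | 0 | 0 | 0 | 1 | 2 | 3 | 3 | 3
  R[4]: 0 | 0 | 0 | 0 | 1 | 2 | 3 | 4 | 4 | 4
  R[5]: 0 | 0 | 1 | 1 | 2 | 3 | 4 | 5 | 5 | 5
  R[6]: 0 | 0 | 1 | 1 | 2 | 3 | 4 | 5 | 5 | 6
  R[7]: 0 | 0 | 1 | 2 | 3 | 4 | 5 | 6 | 6 | 7
  R[8]: 0 | 1 | 2 | 3 | 4 | 5 | 6 | 7 | 7 | 8
  R[9]: 0 | 1 | 2 | 3 | 4 | 5 | 6 | 7 | 8 | 9
  R[10]: 1 | 2 | 3 | 4 | 5 | 6 | 7 | 8 | 9 | 10

reading off 1-entries of Δ²R: w = (8, 7, 6, 5, 3, 10, 4, 2, 9, 1).

Rothe diagram D(w) (32 cells), 8 SE-corners (essential conditions):

[(1, 7, 0), (2, 6, 0), (3, 5, 0), (4, 4, 0), (6, 4, 1), (6, 9, 5), (7, 2, 0), (9, 1, 0)]


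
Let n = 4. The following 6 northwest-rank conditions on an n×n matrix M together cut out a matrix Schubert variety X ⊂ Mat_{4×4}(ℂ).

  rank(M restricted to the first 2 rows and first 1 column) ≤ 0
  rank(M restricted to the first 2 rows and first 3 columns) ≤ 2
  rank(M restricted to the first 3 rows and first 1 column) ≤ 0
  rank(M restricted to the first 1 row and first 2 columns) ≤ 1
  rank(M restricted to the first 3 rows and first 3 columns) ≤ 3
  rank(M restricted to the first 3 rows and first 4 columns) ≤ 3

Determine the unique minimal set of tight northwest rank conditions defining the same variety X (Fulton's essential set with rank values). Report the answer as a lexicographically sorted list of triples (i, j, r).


Computing R[i][j] = min implied NW-rank bound (n=4, 6 conditions):

  row 1: 0, 1, 1, 1
  row 2: 0, 1, 2, 2
  row 3: 0, 1, 2, 3
  row 4: 1, 2, 3, 4

giving w = (2, 3, 4, 1) via Δ²R.

D(w) has 3 cells with 1 SE-corner; essential set:

[(3, 1, 0)]


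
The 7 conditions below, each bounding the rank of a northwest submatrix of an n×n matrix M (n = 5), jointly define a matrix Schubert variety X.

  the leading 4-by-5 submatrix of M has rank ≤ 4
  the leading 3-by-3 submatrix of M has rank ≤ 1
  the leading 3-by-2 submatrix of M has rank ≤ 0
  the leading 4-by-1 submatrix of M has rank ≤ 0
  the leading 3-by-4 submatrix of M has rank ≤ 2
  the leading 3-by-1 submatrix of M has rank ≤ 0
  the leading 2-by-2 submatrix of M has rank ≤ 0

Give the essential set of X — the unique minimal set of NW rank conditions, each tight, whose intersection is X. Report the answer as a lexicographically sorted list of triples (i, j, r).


Recovering R(i,j) via the rank-extension bound from the 7 conditions:

  R[1]: 0 | 0 | 1 | 1 | 1
  R[2]: 0 | 0 | 1 | 2 | 2
  R[3]: 0 | 0 | 1 | 2 | 3
  R[4]: 0 | 1 | 2 | 3 | 4
  R[5]: 1 | 2 | 3 | 4 | 5

hence w(1..5) = (3, 4, 5, 2, 1).

Rothe diagram D(w) (7 cells), 2 SE-corners (essential conditions):

[(3, 2, 0), (4, 1, 0)]


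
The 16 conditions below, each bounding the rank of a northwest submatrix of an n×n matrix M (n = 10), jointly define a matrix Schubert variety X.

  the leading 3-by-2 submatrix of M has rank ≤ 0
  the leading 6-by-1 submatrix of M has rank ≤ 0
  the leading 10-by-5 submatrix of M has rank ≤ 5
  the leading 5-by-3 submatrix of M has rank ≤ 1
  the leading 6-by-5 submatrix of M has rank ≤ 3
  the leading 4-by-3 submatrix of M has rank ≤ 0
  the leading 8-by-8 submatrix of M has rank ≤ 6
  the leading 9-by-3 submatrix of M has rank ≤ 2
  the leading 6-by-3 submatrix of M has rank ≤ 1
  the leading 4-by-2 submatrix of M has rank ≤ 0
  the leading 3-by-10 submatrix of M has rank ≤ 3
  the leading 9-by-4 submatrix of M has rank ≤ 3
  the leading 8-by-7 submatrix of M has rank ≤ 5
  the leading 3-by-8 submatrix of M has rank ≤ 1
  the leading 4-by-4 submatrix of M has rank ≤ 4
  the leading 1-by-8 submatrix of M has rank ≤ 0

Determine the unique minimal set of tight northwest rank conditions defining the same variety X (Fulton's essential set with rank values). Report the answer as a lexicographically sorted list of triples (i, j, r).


Recovering R(i,j) via the rank-extension bound from the 16 conditions:

  0, 0, 0, 0, 0, 0, 0, 0, 1, 1
  0, 0, 0, 1, 1, 1, 1, 1, 2, 2
  0, 0, 0, 1, 1, 1, 1, 1, 2, 3
  0, 0, 0, 1, 2, 2, 2, 2, 3, 4
  0, 1, 1, 2, 3, 3, 3, 3, 4, 5
  0, 1, 1, 2, 3, 4, 4, 4, 5, 6
  1, 2, 2, 3, 4, 5, 5, 5, 6, 7
  1, 2, 2, 3, 4, 5, 5, 6, 7, 8
  1, 2, 2, 3, 4, 5, 6, 7, 8, 9
  1, 2, 3, 4, 5, 6, 7, 8, 9, 10

hence w(1..10) = (9, 4, 10, 5, 2, 6, 1, 8, 7, 3).

|D(w)|=27, |Ess(w)|=7:

[(1, 8, 0), (3, 8, 1), (4, 3, 0), (6, 1, 0), (6, 3, 1), (8, 7, 5), (9, 3, 2)]


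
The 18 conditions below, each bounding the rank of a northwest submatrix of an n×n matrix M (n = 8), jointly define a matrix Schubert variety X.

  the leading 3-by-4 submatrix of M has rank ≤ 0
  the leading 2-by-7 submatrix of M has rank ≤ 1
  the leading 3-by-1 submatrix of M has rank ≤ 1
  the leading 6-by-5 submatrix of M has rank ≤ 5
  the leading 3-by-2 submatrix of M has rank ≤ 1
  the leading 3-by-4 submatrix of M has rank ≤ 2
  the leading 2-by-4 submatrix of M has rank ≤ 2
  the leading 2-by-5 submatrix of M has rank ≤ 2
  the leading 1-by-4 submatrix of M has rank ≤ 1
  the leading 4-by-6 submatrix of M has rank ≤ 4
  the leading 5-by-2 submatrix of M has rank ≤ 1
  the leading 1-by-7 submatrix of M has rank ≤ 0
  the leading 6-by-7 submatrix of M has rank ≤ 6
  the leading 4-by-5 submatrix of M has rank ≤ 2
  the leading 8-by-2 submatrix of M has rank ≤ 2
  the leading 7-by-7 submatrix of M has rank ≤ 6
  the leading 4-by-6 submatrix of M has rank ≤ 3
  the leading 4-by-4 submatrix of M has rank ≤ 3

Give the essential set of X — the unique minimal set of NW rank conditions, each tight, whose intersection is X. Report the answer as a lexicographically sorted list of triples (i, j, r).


Rank table r_w(8×8) implied by the 18 constraints:

  0 | 0 | 0 | 0 | 0 | 0 | 0 | 1
  0 | 0 | 0 | 0 | 1 | 1 | 1 | 2
  0 | 0 | 0 | 0 | 1 | 2 | 2 | 3
  1 | 1 | 1 | 1 | 2 | 3 | 3 | 4
  1 | 1 | 2 | 2 | 3 | 4 | 4 | 5
  1 | 2 | 3 | 3 | 4 | 5 | 5 | 6
  1 | 2 | 3 | 4 | 5 | 6 | 6 | 7
  1 | 2 | 3 | 4 | 5 | 6 | 7 | 8

second differences of R give the permutation w = (8, 5, 6, 1, 3, 2, 4, 7).

Rothe diagram D(w) (16 cells), 3 SE-corners (essential conditions):

[(1, 7, 0), (3, 4, 0), (5, 2, 1)]


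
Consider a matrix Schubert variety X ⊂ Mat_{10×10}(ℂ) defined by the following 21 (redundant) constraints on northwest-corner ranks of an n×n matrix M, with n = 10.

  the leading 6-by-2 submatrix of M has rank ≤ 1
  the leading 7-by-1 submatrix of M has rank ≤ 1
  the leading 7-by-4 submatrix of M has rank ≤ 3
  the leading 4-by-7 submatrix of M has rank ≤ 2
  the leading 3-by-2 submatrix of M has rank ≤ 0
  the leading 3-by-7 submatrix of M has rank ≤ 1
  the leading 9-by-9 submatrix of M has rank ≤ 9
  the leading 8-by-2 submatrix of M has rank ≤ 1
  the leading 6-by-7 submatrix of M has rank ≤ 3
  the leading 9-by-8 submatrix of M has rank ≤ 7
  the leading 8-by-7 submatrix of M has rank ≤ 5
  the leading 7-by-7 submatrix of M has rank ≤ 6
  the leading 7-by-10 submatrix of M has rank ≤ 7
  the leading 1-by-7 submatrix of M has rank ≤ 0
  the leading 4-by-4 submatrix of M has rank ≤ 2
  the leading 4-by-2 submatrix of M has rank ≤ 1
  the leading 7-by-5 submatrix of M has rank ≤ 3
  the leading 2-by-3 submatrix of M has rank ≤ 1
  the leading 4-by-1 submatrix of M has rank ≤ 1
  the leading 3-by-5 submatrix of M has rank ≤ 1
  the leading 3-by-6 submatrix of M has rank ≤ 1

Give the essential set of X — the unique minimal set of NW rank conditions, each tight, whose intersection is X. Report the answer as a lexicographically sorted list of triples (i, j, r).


Recovering R(i,j) via the rank-extension bound from the 21 conditions:

  0 0 0 0 0 0 0 1 1 1
  0 0 1 1 1 1 1 2 2 2
  0 0 1 1 1 1 1 2 3 3
  1 1 2 2 2 2 2 3 4 4
  1 1 2 3 3 3 3 4 5 5
  1 1 2 3 3 3 3 4 5 6
  1 1 2 3 3 4 4 5 6 7
  1 1 2 3 4 5 5 6 7 8
  1 2 3 4 5 6 6 7 8 9
  1 2 3 4 5 6 7 8 9 10

reading off 1-entries of Δ²R: w = (8, 3, 9, 1, 4, 10, 6, 5, 2, 7).

6 SE-corners of the 23-cell Rothe diagram give Ess(w):

[(1, 7, 0), (3, 2, 0), (3, 7, 1), (6, 7, 3), (7, 5, 3), (8, 2, 1)]


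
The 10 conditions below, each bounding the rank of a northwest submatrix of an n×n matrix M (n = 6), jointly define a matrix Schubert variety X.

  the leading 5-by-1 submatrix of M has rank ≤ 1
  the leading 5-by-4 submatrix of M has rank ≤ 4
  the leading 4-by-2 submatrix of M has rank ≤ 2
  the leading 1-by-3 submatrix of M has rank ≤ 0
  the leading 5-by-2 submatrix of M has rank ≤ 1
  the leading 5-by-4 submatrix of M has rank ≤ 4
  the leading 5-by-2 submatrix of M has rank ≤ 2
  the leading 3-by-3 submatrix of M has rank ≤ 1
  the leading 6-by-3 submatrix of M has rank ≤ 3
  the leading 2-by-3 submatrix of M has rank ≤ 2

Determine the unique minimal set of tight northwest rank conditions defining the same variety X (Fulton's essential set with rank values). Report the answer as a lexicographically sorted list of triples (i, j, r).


Reconstructing r_w from the 10 given conditions:

  0, 0, 0, 1, 1, 1
  1, 1, 1, 2, 2, 2
  1, 1, 1, 2, 3, 3
  1, 1, 2, 3, 4, 4
  1, 1, 2, 3, 4, 5
  1, 2, 3, 4, 5, 6

reading off 1-entries of Δ²R: w = (4, 1, 5, 3, 6, 2).

Fulton essential set (3 of the 7 Rothe cells):

[(1, 3, 0), (3, 3, 1), (5, 2, 1)]


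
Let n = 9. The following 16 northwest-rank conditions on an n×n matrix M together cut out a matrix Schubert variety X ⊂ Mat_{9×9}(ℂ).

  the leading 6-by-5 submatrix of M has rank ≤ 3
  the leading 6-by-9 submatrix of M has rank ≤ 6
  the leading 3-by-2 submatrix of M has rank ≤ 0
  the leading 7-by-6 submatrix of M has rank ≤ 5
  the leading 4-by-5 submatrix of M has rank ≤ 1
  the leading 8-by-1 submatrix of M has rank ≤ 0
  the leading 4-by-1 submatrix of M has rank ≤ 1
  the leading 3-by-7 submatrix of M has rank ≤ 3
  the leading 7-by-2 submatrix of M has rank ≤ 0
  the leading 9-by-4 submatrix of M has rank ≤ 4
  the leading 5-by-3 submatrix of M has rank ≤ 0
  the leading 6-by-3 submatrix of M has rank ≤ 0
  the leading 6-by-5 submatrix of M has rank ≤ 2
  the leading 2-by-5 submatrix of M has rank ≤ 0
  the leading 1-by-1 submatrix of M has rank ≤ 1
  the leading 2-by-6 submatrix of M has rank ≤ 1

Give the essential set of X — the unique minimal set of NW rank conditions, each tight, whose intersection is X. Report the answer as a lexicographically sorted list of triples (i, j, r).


Recovering R(i,j) via the rank-extension bound from the 16 conditions:

  0  0  0  0  0  1  1  1  1
  0  0  0  0  0  1  2  2  2
  0  0  0  1  1  2  3  3  3
  0  0  0  1  1  2  3  4  4
  0  0  0  1  2  3  4  5  5
  0  0  0  1  2  3  4  5  6
  0  0  1  2  3  4  5  6  7
  0  1  2  3  4  5  6  7  8
  1  2  3  4  5  6  7  8  9

giving w = (6, 7, 4, 8, 5, 9, 3, 2, 1) via Δ²R.

ℓ(w)=26; the 5 essential cells (i,j,r):

[(2, 5, 0), (4, 5, 1), (6, 3, 0), (7, 2, 0), (8, 1, 0)]


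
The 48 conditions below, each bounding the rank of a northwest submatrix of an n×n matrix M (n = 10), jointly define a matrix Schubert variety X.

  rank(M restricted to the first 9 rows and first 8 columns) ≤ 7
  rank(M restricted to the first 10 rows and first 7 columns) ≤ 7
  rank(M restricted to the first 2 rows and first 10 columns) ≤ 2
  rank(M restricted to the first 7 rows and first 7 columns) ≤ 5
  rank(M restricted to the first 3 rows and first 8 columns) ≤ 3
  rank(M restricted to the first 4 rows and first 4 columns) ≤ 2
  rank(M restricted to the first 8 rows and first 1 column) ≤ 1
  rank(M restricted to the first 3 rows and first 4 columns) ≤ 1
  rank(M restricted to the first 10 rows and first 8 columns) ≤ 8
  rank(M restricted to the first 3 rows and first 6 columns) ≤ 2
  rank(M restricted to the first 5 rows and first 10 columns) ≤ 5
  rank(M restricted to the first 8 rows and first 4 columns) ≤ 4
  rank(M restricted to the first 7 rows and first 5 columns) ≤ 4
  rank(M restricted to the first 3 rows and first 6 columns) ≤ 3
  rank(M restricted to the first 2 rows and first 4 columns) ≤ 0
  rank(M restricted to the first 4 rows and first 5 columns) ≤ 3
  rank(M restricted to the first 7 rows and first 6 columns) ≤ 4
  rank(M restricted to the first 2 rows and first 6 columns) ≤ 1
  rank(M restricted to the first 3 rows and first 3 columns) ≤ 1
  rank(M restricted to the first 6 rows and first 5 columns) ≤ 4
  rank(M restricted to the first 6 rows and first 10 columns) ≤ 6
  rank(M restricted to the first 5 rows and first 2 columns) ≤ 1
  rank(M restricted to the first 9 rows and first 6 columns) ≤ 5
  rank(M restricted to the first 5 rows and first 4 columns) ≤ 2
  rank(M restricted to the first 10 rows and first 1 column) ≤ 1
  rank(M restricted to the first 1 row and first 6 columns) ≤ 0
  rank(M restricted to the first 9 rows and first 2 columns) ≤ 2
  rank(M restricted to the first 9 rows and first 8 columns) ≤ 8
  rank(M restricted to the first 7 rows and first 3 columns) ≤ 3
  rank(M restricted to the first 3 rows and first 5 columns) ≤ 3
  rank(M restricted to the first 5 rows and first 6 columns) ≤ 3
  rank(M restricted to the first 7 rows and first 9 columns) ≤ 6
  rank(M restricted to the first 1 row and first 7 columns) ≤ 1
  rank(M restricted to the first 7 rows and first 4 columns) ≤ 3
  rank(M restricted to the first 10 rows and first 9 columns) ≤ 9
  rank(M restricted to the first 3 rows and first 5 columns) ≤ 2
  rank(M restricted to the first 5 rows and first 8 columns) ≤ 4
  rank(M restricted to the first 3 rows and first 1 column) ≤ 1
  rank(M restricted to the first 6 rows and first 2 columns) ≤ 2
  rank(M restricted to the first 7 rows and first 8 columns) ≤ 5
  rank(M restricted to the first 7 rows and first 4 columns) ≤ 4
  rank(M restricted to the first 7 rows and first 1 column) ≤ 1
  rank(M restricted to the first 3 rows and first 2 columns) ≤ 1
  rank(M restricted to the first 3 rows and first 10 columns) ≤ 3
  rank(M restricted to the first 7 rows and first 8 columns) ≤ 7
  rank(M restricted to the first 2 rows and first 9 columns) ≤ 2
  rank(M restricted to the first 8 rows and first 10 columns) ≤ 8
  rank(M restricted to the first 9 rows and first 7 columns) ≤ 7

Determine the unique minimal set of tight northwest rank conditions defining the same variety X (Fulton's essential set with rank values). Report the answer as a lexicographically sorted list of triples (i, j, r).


Propagating the 48 rank bounds to every northwest block:

  R[1]: 0  0  0  0  0  0  1  1  1  1
  R[2]: 0  0  0  0  1  1  2  2  2  2
  R[3]: 1  1  1  1  2  2  3  3  3  3
  R[4]: 1  1  2  2  3  3  4  4  4  4
  R[5]: 1  1  2  2  3  3  4  4  5  5
  R[6]: 1  2  3  3  4  4  5  5  6  6
  R[7]: 1  2  3  3  4  4  5  5  6  7
  R[8]: 1  2  3  4  5  5  6  6  7  8
  R[9]: 1  2  3  4  5  5  6  7  8  9
  R[10]: 1  2  3  4  5  6  7  8  9  10

giving w = (7, 5, 1, 3, 9, 2, 10, 4, 8, 6) via Δ²R.

D(w) has 19 cells with 10 SE-corners; essential set:

[(1, 6, 0), (2, 4, 0), (5, 2, 1), (5, 4, 2), (5, 6, 3), (5, 8, 4), (7, 4, 3), (7, 6, 4), (7, 8, 5), (9, 6, 5)]


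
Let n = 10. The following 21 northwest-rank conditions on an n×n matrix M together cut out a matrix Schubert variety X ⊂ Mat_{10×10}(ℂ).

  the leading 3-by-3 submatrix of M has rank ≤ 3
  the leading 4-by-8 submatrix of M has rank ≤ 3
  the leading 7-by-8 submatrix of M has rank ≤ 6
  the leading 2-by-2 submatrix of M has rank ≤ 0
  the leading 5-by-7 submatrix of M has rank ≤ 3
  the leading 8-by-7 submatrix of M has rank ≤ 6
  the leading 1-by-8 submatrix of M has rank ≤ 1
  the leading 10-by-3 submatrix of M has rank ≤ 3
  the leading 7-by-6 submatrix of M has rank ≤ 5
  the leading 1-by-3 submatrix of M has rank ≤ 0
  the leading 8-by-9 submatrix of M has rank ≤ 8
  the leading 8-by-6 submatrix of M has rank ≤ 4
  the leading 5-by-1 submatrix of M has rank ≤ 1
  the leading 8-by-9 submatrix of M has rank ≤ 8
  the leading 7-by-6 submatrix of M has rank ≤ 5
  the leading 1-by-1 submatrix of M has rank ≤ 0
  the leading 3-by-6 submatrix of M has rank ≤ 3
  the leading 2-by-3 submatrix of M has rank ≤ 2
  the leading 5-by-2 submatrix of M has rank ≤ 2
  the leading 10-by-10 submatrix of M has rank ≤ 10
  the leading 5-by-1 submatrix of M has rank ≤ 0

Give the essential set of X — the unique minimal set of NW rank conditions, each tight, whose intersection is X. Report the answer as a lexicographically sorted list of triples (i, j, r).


Recovering R(i,j) via the rank-extension bound from the 21 conditions:

  R[1]: 0, 0, 0, 1, 1, 1, 1, 1, 1, 1
  R[2]: 0, 0, 1, 2, 2, 2, 2, 2, 2, 2
  R[3]: 0, 1, 2, 3, 3, 3, 3, 3, 3, 3
  R[4]: 0, 1, 2, 3, 3, 3, 3, 3, 4, 4
  R[5]: 0, 1, 2, 3, 3, 3, 3, 4, 5, 5
  R[6]: 1, 2, 3, 4, 4, 4, 4, 5, 6, 6
  R[7]: 1, 2, 3, 4, 4, 4, 5, 6, 7, 7
  R[8]: 1, 2, 3, 4, 4, 4, 5, 6, 7, 8
  R[9]: 1, 2, 3, 4, 5, 5, 6, 7, 8, 9
  R[10]: 1, 2, 3, 4, 5, 6, 7, 8, 9, 10

the unique w with this rank table is (4, 3, 2, 9, 8, 1, 7, 10, 5, 6).

Fulton essential set (6 of the 19 Rothe cells):

[(1, 3, 0), (2, 2, 0), (4, 8, 3), (5, 1, 0), (5, 7, 3), (8, 6, 4)]


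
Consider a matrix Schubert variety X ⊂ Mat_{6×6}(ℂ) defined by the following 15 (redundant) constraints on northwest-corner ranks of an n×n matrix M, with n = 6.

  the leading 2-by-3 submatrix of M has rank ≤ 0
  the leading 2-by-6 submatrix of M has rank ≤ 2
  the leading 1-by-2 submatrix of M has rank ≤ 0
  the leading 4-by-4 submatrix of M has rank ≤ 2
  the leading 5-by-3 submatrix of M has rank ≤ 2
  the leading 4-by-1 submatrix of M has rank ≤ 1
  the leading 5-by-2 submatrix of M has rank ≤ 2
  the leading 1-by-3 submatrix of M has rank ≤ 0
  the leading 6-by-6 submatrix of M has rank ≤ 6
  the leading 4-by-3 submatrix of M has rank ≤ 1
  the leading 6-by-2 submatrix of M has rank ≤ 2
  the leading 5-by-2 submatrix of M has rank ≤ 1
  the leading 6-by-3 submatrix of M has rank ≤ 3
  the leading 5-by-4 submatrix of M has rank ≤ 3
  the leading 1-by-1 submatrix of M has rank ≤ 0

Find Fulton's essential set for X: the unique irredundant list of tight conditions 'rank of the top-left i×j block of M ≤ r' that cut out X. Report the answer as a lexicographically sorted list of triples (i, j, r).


Rank table r_w(6×6) implied by the 15 constraints:

  row 1: 0  0  0  1  1  1
  row 2: 0  0  0  1  2  2
  row 3: 1  1  1  2  3  3
  row 4: 1  1  1  2  3  4
  row 5: 1  1  2  3  4  5
  row 6: 1  2  3  4  5  6

the unique w with this rank table is (4, 5, 1, 6, 3, 2).

3 SE-corners of the 9-cell Rothe diagram give Ess(w):

[(2, 3, 0), (4, 3, 1), (5, 2, 1)]


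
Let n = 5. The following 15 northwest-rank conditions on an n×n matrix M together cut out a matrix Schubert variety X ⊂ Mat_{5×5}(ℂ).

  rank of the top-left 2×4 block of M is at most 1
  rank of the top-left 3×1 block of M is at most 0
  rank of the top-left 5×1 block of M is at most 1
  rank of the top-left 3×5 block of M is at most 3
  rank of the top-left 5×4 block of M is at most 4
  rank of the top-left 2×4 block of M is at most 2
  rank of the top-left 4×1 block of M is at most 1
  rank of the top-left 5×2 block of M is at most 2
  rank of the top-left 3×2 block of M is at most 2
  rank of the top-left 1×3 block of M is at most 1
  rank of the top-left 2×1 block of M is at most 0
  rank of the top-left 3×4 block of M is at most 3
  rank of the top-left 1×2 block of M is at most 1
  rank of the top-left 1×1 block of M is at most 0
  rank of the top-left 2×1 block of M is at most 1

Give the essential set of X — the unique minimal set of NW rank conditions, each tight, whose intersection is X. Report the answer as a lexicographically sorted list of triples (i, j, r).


Propagating the 15 rank bounds to every northwest block:

  row 1: 0, 1, 1, 1, 1
  row 2: 0, 1, 1, 1, 2
  row 3: 0, 1, 2, 2, 3
  row 4: 1, 2, 3, 3, 4
  row 5: 1, 2, 3, 4, 5

so w = (2, 5, 3, 1, 4).

Fulton essential set (2 of the 5 Rothe cells):

[(2, 4, 1), (3, 1, 0)]


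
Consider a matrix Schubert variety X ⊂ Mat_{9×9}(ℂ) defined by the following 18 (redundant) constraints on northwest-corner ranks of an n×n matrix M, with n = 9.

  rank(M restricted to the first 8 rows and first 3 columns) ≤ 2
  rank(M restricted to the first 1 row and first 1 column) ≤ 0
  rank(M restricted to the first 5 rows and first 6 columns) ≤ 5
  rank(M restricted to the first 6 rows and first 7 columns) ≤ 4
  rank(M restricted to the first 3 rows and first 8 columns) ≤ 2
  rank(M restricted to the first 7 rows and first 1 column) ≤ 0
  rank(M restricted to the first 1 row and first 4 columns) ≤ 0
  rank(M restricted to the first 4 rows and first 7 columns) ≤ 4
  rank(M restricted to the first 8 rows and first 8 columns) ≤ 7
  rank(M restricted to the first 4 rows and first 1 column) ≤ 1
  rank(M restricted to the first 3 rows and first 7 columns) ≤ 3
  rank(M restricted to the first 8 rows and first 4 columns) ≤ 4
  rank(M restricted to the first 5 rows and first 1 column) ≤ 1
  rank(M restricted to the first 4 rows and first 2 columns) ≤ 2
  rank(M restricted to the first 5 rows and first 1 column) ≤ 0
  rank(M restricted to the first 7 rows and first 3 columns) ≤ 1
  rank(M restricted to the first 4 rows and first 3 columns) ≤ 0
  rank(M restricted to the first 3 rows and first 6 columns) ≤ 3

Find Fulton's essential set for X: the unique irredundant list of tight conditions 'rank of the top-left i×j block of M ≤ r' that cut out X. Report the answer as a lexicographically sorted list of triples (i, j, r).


Propagating the 18 rank bounds to every northwest block:

  R[1]: 0  0  0  0  1  1  1  1  1
  R[2]: 0  0  0  1  2  2  2  2  2
  R[3]: 0  0  0  1  2  2  2  2  3
  R[4]: 0  0  0  1  2  3  3  3  4
  R[5]: 0  1  1  2  3  4  4  4  5
  R[6]: 0  1  1  2  3  4  4  5  6
  R[7]: 0  1  1  2  3  4  5  6  7
  R[8]: 1  2  2  3  4  5  6  7  8
  R[9]: 1  2  3  4  5  6  7  8  9

second differences of R give the permutation w = (5, 4, 9, 6, 2, 8, 7, 1, 3).

Fulton essential set (6 of the 22 Rothe cells):

[(1, 4, 0), (3, 8, 2), (4, 3, 0), (6, 7, 4), (7, 1, 0), (7, 3, 1)]


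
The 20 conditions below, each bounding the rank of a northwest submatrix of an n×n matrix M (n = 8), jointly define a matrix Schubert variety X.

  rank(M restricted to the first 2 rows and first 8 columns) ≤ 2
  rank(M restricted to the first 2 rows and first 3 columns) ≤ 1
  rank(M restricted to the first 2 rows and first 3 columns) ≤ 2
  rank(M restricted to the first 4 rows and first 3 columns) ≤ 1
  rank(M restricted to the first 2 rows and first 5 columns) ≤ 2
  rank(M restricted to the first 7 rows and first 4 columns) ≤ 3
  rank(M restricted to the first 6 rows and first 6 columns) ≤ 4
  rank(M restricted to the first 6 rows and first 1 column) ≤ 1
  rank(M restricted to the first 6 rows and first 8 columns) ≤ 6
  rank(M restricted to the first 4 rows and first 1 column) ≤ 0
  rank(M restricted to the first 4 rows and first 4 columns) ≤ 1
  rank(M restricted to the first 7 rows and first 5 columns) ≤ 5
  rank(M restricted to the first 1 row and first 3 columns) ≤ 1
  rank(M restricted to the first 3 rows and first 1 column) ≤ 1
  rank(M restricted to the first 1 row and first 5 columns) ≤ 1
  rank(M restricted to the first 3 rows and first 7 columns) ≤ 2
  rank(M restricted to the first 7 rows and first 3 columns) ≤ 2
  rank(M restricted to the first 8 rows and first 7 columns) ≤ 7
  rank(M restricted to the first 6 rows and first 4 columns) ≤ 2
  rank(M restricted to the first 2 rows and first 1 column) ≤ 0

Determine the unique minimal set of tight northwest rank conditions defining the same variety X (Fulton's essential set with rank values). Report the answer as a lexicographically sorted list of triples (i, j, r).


Computing R[i][j] = min implied NW-rank bound (n=8, 20 conditions):

  R[1]: 0 1 1 1 1 1 1 1
  R[2]: 0 1 1 1 2 2 2 2
  R[3]: 0 1 1 1 2 2 2 3
  R[4]: 0 1 1 1 2 3 3 4
  R[5]: 1 2 2 2 3 4 4 5
  R[6]: 1 2 2 2 3 4 5 6
  R[7]: 1 2 2 3 4 5 6 7
  R[8]: 1 2 3 4 5 6 7 8

reading off 1-entries of Δ²R: w = (2, 5, 8, 6, 1, 7, 4, 3).

5 SE-corners of the 15-cell Rothe diagram give Ess(w):

[(3, 7, 2), (4, 1, 0), (4, 4, 1), (6, 4, 2), (7, 3, 2)]


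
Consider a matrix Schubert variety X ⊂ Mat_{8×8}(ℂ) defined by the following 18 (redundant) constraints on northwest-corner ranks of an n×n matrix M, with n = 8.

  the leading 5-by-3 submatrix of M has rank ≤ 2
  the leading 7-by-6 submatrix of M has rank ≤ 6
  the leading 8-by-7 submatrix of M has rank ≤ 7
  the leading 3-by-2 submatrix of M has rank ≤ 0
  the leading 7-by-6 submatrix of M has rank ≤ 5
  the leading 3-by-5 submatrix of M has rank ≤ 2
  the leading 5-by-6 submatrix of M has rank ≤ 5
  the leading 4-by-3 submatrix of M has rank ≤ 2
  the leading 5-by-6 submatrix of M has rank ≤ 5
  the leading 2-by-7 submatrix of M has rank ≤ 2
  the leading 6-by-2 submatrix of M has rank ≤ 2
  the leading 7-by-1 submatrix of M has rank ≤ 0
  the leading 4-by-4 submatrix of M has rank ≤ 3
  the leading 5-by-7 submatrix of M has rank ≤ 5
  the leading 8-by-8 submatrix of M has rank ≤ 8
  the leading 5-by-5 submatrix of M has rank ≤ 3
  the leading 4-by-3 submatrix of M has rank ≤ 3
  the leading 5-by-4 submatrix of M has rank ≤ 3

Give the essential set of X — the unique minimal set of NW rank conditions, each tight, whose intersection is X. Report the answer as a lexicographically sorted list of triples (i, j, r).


Propagating the 18 rank bounds to every northwest block:

  0 0 1 1 1 1 1 1
  0 0 1 2 2 2 2 2
  0 0 1 2 2 3 3 3
  0 1 2 3 3 4 4 4
  0 1 2 3 3 4 5 5
  0 1 2 3 4 5 6 6
  0 1 2 3 4 5 6 7
  1 2 3 4 5 6 7 8

giving w = (3, 4, 6, 2, 7, 5, 8, 1) via Δ²R.

ℓ(w)=12; the 4 essential cells (i,j,r):

[(3, 2, 0), (3, 5, 2), (5, 5, 3), (7, 1, 0)]


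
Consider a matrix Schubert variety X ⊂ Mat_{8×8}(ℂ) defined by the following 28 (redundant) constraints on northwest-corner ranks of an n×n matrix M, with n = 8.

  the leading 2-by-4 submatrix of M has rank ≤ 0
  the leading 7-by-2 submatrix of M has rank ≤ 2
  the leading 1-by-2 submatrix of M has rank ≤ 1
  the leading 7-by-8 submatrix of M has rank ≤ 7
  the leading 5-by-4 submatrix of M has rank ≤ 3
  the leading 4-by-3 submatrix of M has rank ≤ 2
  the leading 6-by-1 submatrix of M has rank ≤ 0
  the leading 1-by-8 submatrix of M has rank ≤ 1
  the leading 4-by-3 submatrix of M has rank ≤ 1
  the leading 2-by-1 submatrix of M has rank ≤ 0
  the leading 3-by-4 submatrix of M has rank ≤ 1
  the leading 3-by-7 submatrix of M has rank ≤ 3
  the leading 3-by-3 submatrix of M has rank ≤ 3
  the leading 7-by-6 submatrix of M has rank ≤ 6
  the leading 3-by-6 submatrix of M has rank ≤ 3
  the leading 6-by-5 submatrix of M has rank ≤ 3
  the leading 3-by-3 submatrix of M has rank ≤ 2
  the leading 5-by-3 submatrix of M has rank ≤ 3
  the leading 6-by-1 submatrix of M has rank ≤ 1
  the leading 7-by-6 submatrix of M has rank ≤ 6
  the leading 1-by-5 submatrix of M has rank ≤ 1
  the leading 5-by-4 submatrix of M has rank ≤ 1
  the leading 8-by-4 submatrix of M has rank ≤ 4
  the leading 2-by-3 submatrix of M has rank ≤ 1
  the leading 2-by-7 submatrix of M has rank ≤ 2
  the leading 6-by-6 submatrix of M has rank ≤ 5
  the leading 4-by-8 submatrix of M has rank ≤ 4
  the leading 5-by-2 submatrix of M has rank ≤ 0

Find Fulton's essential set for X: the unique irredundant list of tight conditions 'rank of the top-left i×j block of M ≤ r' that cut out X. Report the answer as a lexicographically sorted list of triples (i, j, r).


The tightest implied rank at each (i,j), from the 28 conditions:

  row 1: 0 0 0 0 1 1 1 1
  row 2: 0 0 0 0 1 2 2 2
  row 3: 0 0 1 1 2 3 3 3
  row 4: 0 0 1 1 2 3 4 4
  row 5: 0 0 1 1 2 3 4 5
  row 6: 0 1 2 2 3 4 5 6
  row 7: 1 2 3 3 4 5 6 7
  row 8: 1 2 3 4 5 6 7 8

giving w = (5, 6, 3, 7, 8, 2, 1, 4) via Δ²R.

D(w) has 17 cells with 4 SE-corners; essential set:

[(2, 4, 0), (5, 2, 0), (5, 4, 1), (6, 1, 0)]


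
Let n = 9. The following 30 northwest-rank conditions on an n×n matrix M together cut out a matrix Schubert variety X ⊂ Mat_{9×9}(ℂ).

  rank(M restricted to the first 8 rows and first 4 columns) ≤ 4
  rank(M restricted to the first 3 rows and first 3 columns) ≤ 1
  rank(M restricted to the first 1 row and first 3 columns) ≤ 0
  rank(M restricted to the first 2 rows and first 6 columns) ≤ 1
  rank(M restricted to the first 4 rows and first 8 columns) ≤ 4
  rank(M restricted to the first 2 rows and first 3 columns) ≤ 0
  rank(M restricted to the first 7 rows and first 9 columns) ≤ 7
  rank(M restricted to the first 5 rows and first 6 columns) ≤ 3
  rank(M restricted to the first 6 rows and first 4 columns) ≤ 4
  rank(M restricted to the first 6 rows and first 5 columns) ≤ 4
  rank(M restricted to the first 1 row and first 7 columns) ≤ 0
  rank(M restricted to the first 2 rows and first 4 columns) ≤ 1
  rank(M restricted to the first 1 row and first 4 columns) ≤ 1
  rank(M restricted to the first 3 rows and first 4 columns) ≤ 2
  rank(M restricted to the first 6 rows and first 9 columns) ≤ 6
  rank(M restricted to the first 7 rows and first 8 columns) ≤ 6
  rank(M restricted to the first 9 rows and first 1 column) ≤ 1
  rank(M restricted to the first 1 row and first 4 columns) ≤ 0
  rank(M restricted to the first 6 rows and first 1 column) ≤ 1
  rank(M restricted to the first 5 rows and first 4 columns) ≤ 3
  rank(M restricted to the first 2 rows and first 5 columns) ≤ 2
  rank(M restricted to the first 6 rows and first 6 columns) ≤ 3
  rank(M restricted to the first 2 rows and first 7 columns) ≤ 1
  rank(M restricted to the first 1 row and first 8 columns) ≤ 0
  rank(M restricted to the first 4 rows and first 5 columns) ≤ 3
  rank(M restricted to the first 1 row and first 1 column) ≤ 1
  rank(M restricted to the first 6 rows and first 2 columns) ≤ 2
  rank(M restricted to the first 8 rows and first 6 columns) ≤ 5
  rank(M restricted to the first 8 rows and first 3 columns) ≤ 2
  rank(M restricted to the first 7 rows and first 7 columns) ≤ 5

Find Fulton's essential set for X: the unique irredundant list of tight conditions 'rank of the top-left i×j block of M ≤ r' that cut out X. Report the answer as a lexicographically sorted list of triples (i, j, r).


The tightest implied rank at each (i,j), from the 30 conditions:

  i=1: 0 0 0 0 0 0 0 0 1
  i=2: 0 0 0 1 1 1 1 1 2
  i=3: 1 1 1 2 2 2 2 2 3
  i=4: 1 2 2 3 3 3 3 3 4
  i=5: 1 2 2 3 3 3 4 4 5
  i=6: 1 2 2 3 3 3 4 5 6
  i=7: 1 2 2 3 4 4 5 6 7
  i=8: 1 2 2 3 4 5 6 7 8
  i=9: 1 2 3 4 5 6 7 8 9

reading off 1-entries of Δ²R: w = (9, 4, 1, 2, 7, 8, 5, 6, 3).

Rothe diagram D(w) (19 cells), 4 SE-corners (essential conditions):

[(1, 8, 0), (2, 3, 0), (6, 6, 3), (8, 3, 2)]


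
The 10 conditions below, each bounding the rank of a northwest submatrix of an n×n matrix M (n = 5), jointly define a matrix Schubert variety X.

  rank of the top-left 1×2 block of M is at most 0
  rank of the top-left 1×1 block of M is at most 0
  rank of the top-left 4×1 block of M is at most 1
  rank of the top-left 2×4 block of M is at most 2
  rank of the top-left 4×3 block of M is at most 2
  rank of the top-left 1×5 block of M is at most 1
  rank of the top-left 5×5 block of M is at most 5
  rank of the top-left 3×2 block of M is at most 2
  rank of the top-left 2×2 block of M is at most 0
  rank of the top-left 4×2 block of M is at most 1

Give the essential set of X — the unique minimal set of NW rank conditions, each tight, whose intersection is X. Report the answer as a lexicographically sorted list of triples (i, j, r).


Reconstructing r_w from the 10 given conditions:

  R[1]: 0 | 0 | 1 | 1 | 1
  R[2]: 0 | 0 | 1 | 2 | 2
  R[3]: 1 | 1 | 2 | 3 | 3
  R[4]: 1 | 1 | 2 | 3 | 4
  R[5]: 1 | 2 | 3 | 4 | 5

second differences of R give the permutation w = (3, 4, 1, 5, 2).

Fulton essential set (2 of the 5 Rothe cells):

[(2, 2, 0), (4, 2, 1)]


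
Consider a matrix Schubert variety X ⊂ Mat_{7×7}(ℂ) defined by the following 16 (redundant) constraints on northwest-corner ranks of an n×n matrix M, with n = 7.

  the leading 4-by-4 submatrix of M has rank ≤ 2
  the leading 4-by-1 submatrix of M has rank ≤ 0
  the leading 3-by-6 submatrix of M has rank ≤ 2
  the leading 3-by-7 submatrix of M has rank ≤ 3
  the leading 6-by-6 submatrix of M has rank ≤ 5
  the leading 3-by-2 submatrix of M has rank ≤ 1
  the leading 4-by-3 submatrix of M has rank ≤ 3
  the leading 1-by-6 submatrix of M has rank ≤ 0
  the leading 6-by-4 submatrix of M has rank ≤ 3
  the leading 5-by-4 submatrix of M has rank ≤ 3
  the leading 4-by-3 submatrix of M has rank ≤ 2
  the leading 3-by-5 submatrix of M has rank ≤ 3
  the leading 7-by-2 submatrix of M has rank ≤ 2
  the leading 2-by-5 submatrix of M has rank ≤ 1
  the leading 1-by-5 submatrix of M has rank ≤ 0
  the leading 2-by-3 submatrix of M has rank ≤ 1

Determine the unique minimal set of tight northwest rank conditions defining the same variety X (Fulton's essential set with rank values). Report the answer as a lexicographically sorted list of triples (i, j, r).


Propagating the 16 rank bounds to every northwest block:

  row 1: 0  0  0  0  0  0  1
  row 2: 0  1  1  1  1  1  2
  row 3: 0  1  2  2  2  2  3
  row 4: 0  1  2  2  3  3  4
  row 5: 1  2  3  3  4  4  5
  row 6: 1  2  3  3  4  5  6
  row 7: 1  2  3  4  5  6  7

so w = (7, 2, 3, 5, 1, 6, 4).

ℓ(w)=11; the 4 essential cells (i,j,r):

[(1, 6, 0), (4, 1, 0), (4, 4, 2), (6, 4, 3)]


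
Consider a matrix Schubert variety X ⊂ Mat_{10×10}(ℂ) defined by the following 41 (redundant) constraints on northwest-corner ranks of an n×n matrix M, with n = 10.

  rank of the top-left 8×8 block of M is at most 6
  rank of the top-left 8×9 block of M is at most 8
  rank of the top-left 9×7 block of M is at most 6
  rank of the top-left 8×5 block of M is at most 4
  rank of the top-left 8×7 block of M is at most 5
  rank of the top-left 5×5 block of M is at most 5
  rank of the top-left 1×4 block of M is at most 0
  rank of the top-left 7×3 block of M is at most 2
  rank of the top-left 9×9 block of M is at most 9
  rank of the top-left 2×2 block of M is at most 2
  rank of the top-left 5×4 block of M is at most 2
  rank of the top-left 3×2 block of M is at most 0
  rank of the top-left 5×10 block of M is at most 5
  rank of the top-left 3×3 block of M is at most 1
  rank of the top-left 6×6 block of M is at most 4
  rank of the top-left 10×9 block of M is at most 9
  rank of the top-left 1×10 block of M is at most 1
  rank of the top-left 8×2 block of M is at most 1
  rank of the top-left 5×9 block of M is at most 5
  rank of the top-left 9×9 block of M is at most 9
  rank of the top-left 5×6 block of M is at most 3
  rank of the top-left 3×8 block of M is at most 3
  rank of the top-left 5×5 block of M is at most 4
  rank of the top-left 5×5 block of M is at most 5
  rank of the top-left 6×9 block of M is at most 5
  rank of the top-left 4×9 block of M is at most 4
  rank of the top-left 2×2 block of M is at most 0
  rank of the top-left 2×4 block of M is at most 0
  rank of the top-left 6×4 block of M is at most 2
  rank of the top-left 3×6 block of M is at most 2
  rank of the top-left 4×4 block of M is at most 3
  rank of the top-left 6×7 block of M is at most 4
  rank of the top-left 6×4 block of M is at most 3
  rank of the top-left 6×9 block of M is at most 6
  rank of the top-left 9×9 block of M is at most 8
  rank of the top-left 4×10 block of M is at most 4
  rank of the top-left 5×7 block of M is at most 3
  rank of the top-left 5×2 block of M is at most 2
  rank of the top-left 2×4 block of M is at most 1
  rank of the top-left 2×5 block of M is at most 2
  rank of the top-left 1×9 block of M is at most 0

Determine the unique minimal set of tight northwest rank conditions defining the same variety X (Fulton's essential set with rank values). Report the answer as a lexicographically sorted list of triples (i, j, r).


Rank table r_w(10×10) implied by the 41 constraints:

  row 1: 0 0 0 0 0 0 0 0 0 1
  row 2: 0 0 0 0 1 1 1 1 1 2
  row 3: 0 0 1 1 2 2 2 2 2 3
  row 4: 1 1 2 2 3 3 3 3 3 4
  row 5: 1 1 2 2 3 3 3 4 4 5
  row 6: 1 1 2 2 3 4 4 5 5 6
  row 7: 1 1 2 3 4 5 5 6 6 7
  row 8: 1 1 2 3 4 5 5 6 7 8
  row 9: 1 2 3 4 5 6 6 7 8 9
  row 10: 1 2 3 4 5 6 7 8 9 10

hence w(1..10) = (10, 5, 3, 1, 8, 6, 4, 9, 2, 7).

D(w) has 24 cells with 7 SE-corners; essential set:

[(1, 9, 0), (2, 4, 0), (3, 2, 0), (5, 7, 3), (6, 4, 2), (8, 2, 1), (8, 7, 5)]
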